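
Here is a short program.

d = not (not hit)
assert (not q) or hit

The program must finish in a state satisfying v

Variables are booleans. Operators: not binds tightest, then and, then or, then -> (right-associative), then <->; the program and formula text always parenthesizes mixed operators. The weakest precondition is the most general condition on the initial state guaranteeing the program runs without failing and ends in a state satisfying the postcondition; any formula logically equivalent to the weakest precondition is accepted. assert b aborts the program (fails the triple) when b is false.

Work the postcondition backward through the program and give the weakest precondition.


Working backward. After the program, v must hold.
Before assert (not q) or hit: ((not q) or hit) and v
Before d := not (not hit): ((not q) or hit) and v
Answer: WP = ((not q) or hit) and v


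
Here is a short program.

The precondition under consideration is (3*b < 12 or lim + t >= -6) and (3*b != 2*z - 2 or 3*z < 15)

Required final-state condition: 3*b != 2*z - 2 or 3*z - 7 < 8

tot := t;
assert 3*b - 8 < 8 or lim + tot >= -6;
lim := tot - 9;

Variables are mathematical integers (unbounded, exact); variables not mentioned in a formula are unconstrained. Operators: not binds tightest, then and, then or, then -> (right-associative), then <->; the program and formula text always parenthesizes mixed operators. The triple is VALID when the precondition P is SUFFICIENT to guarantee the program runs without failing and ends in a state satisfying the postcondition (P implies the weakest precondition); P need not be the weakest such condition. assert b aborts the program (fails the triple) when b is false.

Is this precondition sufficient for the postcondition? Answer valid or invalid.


Working backward. After the program, the postcondition 3*b != 2*z - 2 or 3*z - 7 < 8 must hold; in canonical form it is 3*b != 2*z - 2 or 3*z < 15.
Before lim := tot - 9: 3*b != 2*z - 2 or 3*z < 15
Before assert 3*b - 8 < 8 or lim + tot >= -6: (3*b < 16 or lim + tot >= -6) and (3*b != 2*z - 2 or 3*z < 15)
Before tot := t: (3*b < 16 or lim + t >= -6) and (3*b != 2*z - 2 or 3*z < 15)
The weakest precondition is (3*b < 16 or lim + t >= -6) and (3*b != 2*z - 2 or 3*z < 15).
Check whether (3*b < 12 or lim + t >= -6) and (3*b != 2*z - 2 or 3*z < 15) implies it.
Every state satisfying the precondition satisfies the weakest precondition: the implication holds.
Answer: valid


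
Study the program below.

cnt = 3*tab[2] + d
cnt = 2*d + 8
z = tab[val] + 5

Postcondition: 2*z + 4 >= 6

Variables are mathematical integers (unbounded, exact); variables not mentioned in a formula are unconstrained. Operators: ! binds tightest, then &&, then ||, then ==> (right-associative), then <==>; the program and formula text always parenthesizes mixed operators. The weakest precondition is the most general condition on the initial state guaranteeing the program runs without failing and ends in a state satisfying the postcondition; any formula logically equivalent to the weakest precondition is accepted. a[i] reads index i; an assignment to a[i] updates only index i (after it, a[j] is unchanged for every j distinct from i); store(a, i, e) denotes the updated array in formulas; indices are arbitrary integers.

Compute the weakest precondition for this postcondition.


Working backward. After the program, the postcondition 2*z + 4 >= 6 must hold; in canonical form it is 2*z >= 2.
Before z := tab[val] + 5: 2*tab[val] >= -8
Before cnt := 2*d + 8: 2*tab[val] >= -8
Before cnt := 3*tab[2] + d: 2*tab[val] >= -8
Answer: WP = 2*tab[val] >= -8


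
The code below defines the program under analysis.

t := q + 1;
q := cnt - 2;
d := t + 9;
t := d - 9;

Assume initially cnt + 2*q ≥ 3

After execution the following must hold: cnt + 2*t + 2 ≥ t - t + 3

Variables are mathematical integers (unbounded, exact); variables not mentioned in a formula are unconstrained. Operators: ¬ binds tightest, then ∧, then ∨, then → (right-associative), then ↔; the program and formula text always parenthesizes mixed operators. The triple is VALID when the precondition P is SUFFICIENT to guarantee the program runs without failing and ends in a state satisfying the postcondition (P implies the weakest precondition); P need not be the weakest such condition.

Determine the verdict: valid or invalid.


Working backward. After the program, the postcondition cnt + 2*t + 2 ≥ t - t + 3 must hold; in canonical form it is cnt + 2*t ≥ 1.
Before t := d - 9: cnt + 2*d ≥ 19
Before d := t + 9: cnt + 2*t ≥ 1
Before q := cnt - 2: cnt + 2*t ≥ 1
Before t := q + 1: cnt + 2*q ≥ -1
The weakest precondition is cnt + 2*q ≥ -1.
Check whether cnt + 2*q ≥ 3 implies it.
Every state satisfying the precondition satisfies the weakest precondition: the implication holds.
Answer: valid


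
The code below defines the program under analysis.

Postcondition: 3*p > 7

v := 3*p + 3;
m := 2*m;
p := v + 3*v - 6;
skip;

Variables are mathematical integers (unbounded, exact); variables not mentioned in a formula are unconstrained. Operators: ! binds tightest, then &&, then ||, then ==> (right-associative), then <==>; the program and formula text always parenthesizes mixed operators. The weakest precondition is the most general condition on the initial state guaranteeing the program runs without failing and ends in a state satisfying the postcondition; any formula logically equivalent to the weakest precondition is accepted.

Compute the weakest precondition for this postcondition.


Working backward. After the program, 3*p > 7 must hold.
Before skip: 3*p > 7
Before p := v + 3*v - 6: 12*v > 25
Before m := 2*m: 12*v > 25
Before v := 3*p + 3: 36*p > -11
Answer: WP = 36*p > -11


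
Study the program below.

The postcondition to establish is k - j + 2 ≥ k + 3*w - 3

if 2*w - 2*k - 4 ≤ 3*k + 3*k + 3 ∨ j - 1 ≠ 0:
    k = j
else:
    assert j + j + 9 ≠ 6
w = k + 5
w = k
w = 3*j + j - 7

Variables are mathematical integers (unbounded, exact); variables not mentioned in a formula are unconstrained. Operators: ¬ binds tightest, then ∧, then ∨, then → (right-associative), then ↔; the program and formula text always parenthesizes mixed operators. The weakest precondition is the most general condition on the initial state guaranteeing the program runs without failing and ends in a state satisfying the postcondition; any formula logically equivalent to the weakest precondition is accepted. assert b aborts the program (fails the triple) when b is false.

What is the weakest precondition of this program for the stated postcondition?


Working backward. After the program, the postcondition k - j + 2 ≥ k + 3*w - 3 must hold; in canonical form it is j + 3*w ≤ 5.
Before w := 3*j + j - 7: 13*j ≤ 26
Before w := k: 13*j ≤ 26
Before w := k + 5: 13*j ≤ 26
Then branch requires 13*j ≤ 26; else branch requires 2*j ≠ -3 ∧ 13*j ≤ 26.
Before the if: ((2*w ≤ 8*k + 7 ∨ j ≠ 1) → 13*j ≤ 26) ∧ ((¬(2*w ≤ 8*k + 7 ∨ j ≠ 1)) → (2*j ≠ -3 ∧ 13*j ≤ 26))
Answer: WP = ((2*w ≤ 8*k + 7 ∨ j ≠ 1) → 13*j ≤ 26) ∧ ((¬(2*w ≤ 8*k + 7 ∨ j ≠ 1)) → (2*j ≠ -3 ∧ 13*j ≤ 26))


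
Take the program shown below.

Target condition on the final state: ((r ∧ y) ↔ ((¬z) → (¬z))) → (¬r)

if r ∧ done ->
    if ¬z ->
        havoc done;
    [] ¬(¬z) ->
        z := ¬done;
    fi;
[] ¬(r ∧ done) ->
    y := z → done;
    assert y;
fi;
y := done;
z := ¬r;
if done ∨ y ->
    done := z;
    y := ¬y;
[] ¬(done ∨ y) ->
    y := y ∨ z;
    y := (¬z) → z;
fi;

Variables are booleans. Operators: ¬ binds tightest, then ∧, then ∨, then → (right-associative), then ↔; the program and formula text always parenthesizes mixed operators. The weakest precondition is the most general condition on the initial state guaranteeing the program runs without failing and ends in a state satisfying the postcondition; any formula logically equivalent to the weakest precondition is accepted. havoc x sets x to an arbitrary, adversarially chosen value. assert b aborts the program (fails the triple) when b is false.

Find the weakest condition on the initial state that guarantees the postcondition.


Working backward. After the program, the postcondition ((r ∧ y) ↔ ((¬z) → (¬z))) → (¬r) must hold; in canonical form it is (r ∧ y) → (¬r).
Then branch requires (r ∧ (¬y)) → (¬r); else branch requires (r ∧ ((¬z) → z)) → (¬r).
Before the if: ((done ∨ y) → ((r ∧ (¬y)) → (¬r))) ∧ ((¬(done ∨ y)) → ((r ∧ ((¬z) → z)) → (¬r)))
Before z := ¬r: ((done ∨ y) → ((r ∧ (¬y)) → (¬r))) ∧ ((¬(done ∨ y)) → ((r ∧ (r → (¬r))) → (¬r)))
Before y := done: (done → ((r ∧ (¬done)) → (¬r))) ∧ ((¬done) → ((r ∧ (r → (¬r))) → (¬r)))
Then branch requires ((¬z) → ((r ∧ (r → (¬r))) → (¬r))) ∧ (z → ((done → ((r ∧ (¬done)) → (¬r))) ∧ ((¬done) → ((r ∧ (r → (¬r))) → (¬r))))); else branch requires (z → done) ∧ (done → ((r ∧ (¬done)) → (¬r))) ∧ ((¬done) → ((r ∧ (r → (¬r))) → (¬r))).
Before the if: ((r ∧ done) → (((¬z) → ((r ∧ (r → (¬r))) → (¬r))) ∧ (z → ((done → ((r ∧ (¬done)) → (¬r))) ∧ ((¬done) → ((r ∧ (r → (¬r))) → (¬r))))))) ∧ ((¬(r ∧ done)) → ((z → done) ∧ (done → ((r ∧ (¬done)) → (¬r))) ∧ ((¬done) → ((r ∧ (r → (¬r))) → (¬r)))))
Answer: WP = ((r ∧ done) → (((¬z) → ((r ∧ (r → (¬r))) → (¬r))) ∧ (z → ((done → ((r ∧ (¬done)) → (¬r))) ∧ ((¬done) → ((r ∧ (r → (¬r))) → (¬r))))))) ∧ ((¬(r ∧ done)) → ((z → done) ∧ (done → ((r ∧ (¬done)) → (¬r))) ∧ ((¬done) → ((r ∧ (r → (¬r))) → (¬r)))))


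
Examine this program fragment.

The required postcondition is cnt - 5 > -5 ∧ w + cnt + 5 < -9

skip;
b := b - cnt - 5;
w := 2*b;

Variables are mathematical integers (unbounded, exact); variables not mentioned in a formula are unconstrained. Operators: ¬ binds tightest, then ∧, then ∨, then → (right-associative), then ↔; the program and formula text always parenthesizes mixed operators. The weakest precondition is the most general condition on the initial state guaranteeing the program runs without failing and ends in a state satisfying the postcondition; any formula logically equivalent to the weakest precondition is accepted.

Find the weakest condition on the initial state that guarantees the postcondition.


Working backward. After the program, the postcondition cnt - 5 > -5 ∧ w + cnt + 5 < -9 must hold; in canonical form it is cnt > 0 ∧ cnt + w < -14.
Before w := 2*b: cnt > 0 ∧ 2*b + cnt < -14
Before b := b - cnt - 5: cnt > 0 ∧ 2*b < cnt - 4
Before skip: cnt > 0 ∧ 2*b < cnt - 4
Answer: WP = cnt > 0 ∧ 2*b < cnt - 4


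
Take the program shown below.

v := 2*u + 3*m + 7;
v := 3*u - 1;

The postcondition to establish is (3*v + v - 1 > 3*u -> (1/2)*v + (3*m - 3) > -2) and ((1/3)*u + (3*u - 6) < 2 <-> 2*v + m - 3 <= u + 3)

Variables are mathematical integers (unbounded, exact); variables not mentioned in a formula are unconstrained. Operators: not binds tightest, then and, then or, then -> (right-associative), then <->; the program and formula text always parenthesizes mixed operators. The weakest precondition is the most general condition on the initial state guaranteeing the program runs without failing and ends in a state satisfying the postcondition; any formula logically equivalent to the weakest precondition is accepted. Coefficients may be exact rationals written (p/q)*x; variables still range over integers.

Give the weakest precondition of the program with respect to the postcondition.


Working backward. After the program, the postcondition (3*v + v - 1 > 3*u -> (1/2)*v + (3*m - 3) > -2) and ((1/3)*u + (3*u - 6) < 2 <-> 2*v + m - 3 <= u + 3) must hold; in canonical form it is (4*v > 3*u + 1 -> 3*m + (1/2)*v > 1) and ((10/3)*u < 8 <-> m + 2*v <= u + 6).
Before v := 3*u - 1: (9*u > 5 -> 3*m + (3/2)*u > 3/2) and ((10/3)*u < 8 <-> m + 5*u <= 8)
Before v := 2*u + 3*m + 7: (9*u > 5 -> 3*m + (3/2)*u > 3/2) and ((10/3)*u < 8 <-> m + 5*u <= 8)
Answer: WP = (9*u > 5 -> 3*m + (3/2)*u > 3/2) and ((10/3)*u < 8 <-> m + 5*u <= 8)


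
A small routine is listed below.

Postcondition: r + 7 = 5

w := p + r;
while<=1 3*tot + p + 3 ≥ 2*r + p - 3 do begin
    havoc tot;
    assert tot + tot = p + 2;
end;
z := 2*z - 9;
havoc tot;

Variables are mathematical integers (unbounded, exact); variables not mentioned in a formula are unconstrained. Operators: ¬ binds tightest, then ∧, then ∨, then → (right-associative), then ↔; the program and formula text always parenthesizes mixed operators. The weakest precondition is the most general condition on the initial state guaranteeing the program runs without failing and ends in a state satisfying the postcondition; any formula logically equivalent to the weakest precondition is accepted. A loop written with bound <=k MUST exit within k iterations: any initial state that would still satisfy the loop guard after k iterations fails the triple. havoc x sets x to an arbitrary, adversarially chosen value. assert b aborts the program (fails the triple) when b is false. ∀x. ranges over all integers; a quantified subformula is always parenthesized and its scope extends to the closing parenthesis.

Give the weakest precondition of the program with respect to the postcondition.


Working backward. After the program, the postcondition r + 7 = 5 must hold; in canonical form it is r = -2.
Before havoc tot: r = -2
Before z := 2*z - 9: r = -2
Before the loop (bound <=1), unroll the exhaustion recursion (WP_0 = exit-now case; WP_j = one more guarded iteration, up to j = 1):
  WP_0: (¬(3*tot ≥ 2*r - 6)) ∧ r = -2
  WP_1: (3*tot ≥ 2*r - 6 → (∀tot_1. (2*tot_1 = p + 2 ∧ (¬(3*tot_1 ≥ 2*r - 6)) ∧ r = -2))) ∧ ((¬(3*tot ≥ 2*r - 6)) → r = -2)
So before the loop: (3*tot ≥ 2*r - 6 → (∀tot_1. (2*tot_1 = p + 2 ∧ (¬(3*tot_1 ≥ 2*r - 6)) ∧ r = -2))) ∧ ((¬(3*tot ≥ 2*r - 6)) → r = -2)
Before w := p + r: (3*tot ≥ 2*r - 6 → (∀tot_1. (2*tot_1 = p + 2 ∧ (¬(3*tot_1 ≥ 2*r - 6)) ∧ r = -2))) ∧ ((¬(3*tot ≥ 2*r - 6)) → r = -2)
Answer: WP = (3*tot ≥ 2*r - 6 → (∀tot_1. (2*tot_1 = p + 2 ∧ (¬(3*tot_1 ≥ 2*r - 6)) ∧ r = -2))) ∧ ((¬(3*tot ≥ 2*r - 6)) → r = -2)


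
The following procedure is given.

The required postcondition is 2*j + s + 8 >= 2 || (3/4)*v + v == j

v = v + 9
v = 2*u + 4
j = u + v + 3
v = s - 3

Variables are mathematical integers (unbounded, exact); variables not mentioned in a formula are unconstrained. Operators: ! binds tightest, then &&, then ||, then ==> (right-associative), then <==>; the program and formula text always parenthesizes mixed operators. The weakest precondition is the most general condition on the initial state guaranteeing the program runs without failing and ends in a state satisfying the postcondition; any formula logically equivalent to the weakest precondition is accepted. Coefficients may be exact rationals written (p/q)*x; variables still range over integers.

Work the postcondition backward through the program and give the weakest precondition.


Working backward. After the program, the postcondition 2*j + s + 8 >= 2 || (3/4)*v + v == j must hold; in canonical form it is 2*j + s >= -6 || (7/4)*v == j.
Before v := s - 3: 2*j + s >= -6 || (7/4)*s == j + 21/4
Before j := u + v + 3: s + 2*u + 2*v >= -12 || (7/4)*s == u + v + 33/4
Before v := 2*u + 4: s + 6*u >= -20 || (7/4)*s == 3*u + 49/4
Before v := v + 9: s + 6*u >= -20 || (7/4)*s == 3*u + 49/4
Answer: WP = s + 6*u >= -20 || (7/4)*s == 3*u + 49/4


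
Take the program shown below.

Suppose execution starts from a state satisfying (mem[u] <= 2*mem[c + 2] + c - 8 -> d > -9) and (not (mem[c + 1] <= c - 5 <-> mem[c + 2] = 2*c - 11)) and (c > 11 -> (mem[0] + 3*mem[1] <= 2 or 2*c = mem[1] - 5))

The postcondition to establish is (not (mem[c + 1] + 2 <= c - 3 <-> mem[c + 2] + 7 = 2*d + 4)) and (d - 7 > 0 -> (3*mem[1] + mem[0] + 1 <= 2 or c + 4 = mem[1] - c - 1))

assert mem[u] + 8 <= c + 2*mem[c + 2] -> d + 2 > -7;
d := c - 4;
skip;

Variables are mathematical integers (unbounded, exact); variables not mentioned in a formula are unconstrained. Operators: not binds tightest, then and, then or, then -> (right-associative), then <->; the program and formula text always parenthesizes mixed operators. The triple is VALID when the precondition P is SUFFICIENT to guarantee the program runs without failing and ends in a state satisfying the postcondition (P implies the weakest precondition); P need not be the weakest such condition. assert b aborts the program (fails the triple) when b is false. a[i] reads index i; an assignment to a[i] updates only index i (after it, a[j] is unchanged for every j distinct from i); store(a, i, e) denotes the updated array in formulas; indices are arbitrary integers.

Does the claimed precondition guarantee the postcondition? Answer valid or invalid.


Working backward. After the program, the postcondition (not (mem[c + 1] + 2 <= c - 3 <-> mem[c + 2] + 7 = 2*d + 4)) and (d - 7 > 0 -> (3*mem[1] + mem[0] + 1 <= 2 or c + 4 = mem[1] - c - 1)) must hold; in canonical form it is (not (mem[c + 1] <= c - 5 <-> mem[c + 2] = 2*d - 3)) and (d > 7 -> (mem[0] + 3*mem[1] <= 1 or 2*c = mem[1] - 5)).
Before skip: (not (mem[c + 1] <= c - 5 <-> mem[c + 2] = 2*d - 3)) and (d > 7 -> (mem[0] + 3*mem[1] <= 1 or 2*c = mem[1] - 5))
Before d := c - 4: (not (mem[c + 1] <= c - 5 <-> mem[c + 2] = 2*c - 11)) and (c > 11 -> (mem[0] + 3*mem[1] <= 1 or 2*c = mem[1] - 5))
Before assert mem[u] + 8 <= c + 2*mem[c + 2] -> d + 2 > -7: (mem[u] <= 2*mem[c + 2] + c - 8 -> d > -9) and (not (mem[c + 1] <= c - 5 <-> mem[c + 2] = 2*c - 11)) and (c > 11 -> (mem[0] + 3*mem[1] <= 1 or 2*c = mem[1] - 5))
The weakest precondition is (mem[u] <= 2*mem[c + 2] + c - 8 -> d > -9) and (not (mem[c + 1] <= c - 5 <-> mem[c + 2] = 2*c - 11)) and (c > 11 -> (mem[0] + 3*mem[1] <= 1 or 2*c = mem[1] - 5)).
Check whether (mem[u] <= 2*mem[c + 2] + c - 8 -> d > -9) and (not (mem[c + 1] <= c - 5 <-> mem[c + 2] = 2*c - 11)) and (c > 11 -> (mem[0] + 3*mem[1] <= 2 or 2*c = mem[1] - 5)) implies it.
Countermodel: at the initial state c = 12, d = -9, mem = {[0] = 35384, [1] = -11794, [3] = -13027, [13] = -30152, [14] = -6516, elsewhere -13027}, u = 3, the precondition holds but the weakest precondition fails.
Answer: invalid


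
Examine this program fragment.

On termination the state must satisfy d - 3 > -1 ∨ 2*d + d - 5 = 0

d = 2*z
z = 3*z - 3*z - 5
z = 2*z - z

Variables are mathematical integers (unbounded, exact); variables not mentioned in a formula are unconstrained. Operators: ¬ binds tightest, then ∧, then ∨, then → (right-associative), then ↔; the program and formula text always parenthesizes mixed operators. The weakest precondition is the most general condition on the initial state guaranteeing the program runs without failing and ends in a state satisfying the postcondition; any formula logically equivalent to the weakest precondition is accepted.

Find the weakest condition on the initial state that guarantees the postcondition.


Working backward. After the program, the postcondition d - 3 > -1 ∨ 2*d + d - 5 = 0 must hold; in canonical form it is d > 2 ∨ 3*d = 5.
Before z := 2*z - z: d > 2 ∨ 3*d = 5
Before z := 3*z - 3*z - 5: d > 2 ∨ 3*d = 5
Before d := 2*z: 2*z > 2 ∨ 6*z = 5
Answer: WP = 2*z > 2 ∨ 6*z = 5


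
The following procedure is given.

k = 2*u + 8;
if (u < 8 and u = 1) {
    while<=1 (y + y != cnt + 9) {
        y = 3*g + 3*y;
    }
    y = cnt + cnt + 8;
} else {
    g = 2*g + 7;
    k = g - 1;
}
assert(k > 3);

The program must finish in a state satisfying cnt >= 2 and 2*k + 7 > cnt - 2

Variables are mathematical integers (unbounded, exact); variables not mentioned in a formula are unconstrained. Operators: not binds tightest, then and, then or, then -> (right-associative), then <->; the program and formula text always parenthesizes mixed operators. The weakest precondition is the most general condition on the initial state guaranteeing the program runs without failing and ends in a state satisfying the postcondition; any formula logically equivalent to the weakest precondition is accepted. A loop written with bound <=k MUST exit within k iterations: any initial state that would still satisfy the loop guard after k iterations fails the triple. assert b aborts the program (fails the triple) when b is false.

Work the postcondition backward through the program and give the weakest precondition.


Working backward. After the program, the postcondition cnt >= 2 and 2*k + 7 > cnt - 2 must hold; in canonical form it is cnt >= 2 and 2*k > cnt - 9.
Before assert k > 3: k > 3 and cnt >= 2 and 2*k > cnt - 9
Then branch requires (2*y != cnt + 9 -> ((not (6*g + 6*y != cnt + 9)) and k > 3 and cnt >= 2 and 2*k > cnt - 9)) and ((not (2*y != cnt + 9)) -> (k > 3 and cnt >= 2 and 2*k > cnt - 9)); else branch requires 2*g > -3 and cnt >= 2 and 4*g > cnt - 21.
Before the if: ((u < 8 and u = 1) -> ((2*y != cnt + 9 -> ((not (6*g + 6*y != cnt + 9)) and k > 3 and cnt >= 2 and 2*k > cnt - 9)) and ((not (2*y != cnt + 9)) -> (k > 3 and cnt >= 2 and 2*k > cnt - 9)))) and ((not (u < 8 and u = 1)) -> (2*g > -3 and cnt >= 2 and 4*g > cnt - 21))
Before k := 2*u + 8: ((u < 8 and u = 1) -> ((2*y != cnt + 9 -> ((not (6*g + 6*y != cnt + 9)) and 2*u > -5 and cnt >= 2 and 4*u > cnt - 25)) and ((not (2*y != cnt + 9)) -> (2*u > -5 and cnt >= 2 and 4*u > cnt - 25)))) and ((not (u < 8 and u = 1)) -> (2*g > -3 and cnt >= 2 and 4*g > cnt - 21))
Answer: WP = ((u < 8 and u = 1) -> ((2*y != cnt + 9 -> ((not (6*g + 6*y != cnt + 9)) and 2*u > -5 and cnt >= 2 and 4*u > cnt - 25)) and ((not (2*y != cnt + 9)) -> (2*u > -5 and cnt >= 2 and 4*u > cnt - 25)))) and ((not (u < 8 and u = 1)) -> (2*g > -3 and cnt >= 2 and 4*g > cnt - 21))


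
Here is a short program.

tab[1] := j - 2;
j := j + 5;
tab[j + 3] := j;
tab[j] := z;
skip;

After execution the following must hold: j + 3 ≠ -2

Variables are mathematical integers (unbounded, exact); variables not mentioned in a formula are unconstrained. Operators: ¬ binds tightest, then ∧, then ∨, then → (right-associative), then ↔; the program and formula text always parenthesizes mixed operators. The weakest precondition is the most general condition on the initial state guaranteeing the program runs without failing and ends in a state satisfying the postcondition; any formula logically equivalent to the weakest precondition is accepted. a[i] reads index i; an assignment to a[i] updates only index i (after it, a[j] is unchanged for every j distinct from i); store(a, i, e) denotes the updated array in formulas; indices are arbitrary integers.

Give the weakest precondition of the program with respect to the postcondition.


Working backward. After the program, the postcondition j + 3 ≠ -2 must hold; in canonical form it is j ≠ -5.
Before skip: j ≠ -5
Before tab[j] := z: j ≠ -5
Before tab[j + 3] := j: j ≠ -5
Before j := j + 5: j ≠ -10
Before tab[1] := j - 2: j ≠ -10
Answer: WP = j ≠ -10


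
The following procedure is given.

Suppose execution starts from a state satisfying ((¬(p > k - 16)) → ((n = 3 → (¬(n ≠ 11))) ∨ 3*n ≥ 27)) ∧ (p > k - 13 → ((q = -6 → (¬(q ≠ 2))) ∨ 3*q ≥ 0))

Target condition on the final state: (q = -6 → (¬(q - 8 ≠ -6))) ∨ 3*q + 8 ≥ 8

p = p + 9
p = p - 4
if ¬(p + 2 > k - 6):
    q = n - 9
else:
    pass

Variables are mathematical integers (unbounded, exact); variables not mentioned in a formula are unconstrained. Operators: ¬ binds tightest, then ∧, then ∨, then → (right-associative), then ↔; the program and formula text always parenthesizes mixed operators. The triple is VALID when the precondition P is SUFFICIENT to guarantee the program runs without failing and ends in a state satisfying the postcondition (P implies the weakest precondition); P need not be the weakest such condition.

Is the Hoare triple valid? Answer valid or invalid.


Working backward. After the program, the postcondition (q = -6 → (¬(q - 8 ≠ -6))) ∨ 3*q + 8 ≥ 8 must hold; in canonical form it is (q = -6 → (¬(q ≠ 2))) ∨ 3*q ≥ 0.
Then branch requires (n = 3 → (¬(n ≠ 11))) ∨ 3*n ≥ 27; else branch requires (q = -6 → (¬(q ≠ 2))) ∨ 3*q ≥ 0.
Before the if: ((¬(p > k - 8)) → ((n = 3 → (¬(n ≠ 11))) ∨ 3*n ≥ 27)) ∧ (p > k - 8 → ((q = -6 → (¬(q ≠ 2))) ∨ 3*q ≥ 0))
Before p := p - 4: ((¬(p > k - 4)) → ((n = 3 → (¬(n ≠ 11))) ∨ 3*n ≥ 27)) ∧ (p > k - 4 → ((q = -6 → (¬(q ≠ 2))) ∨ 3*q ≥ 0))
Before p := p + 9: ((¬(p > k - 13)) → ((n = 3 → (¬(n ≠ 11))) ∨ 3*n ≥ 27)) ∧ (p > k - 13 → ((q = -6 → (¬(q ≠ 2))) ∨ 3*q ≥ 0))
The weakest precondition is ((¬(p > k - 13)) → ((n = 3 → (¬(n ≠ 11))) ∨ 3*n ≥ 27)) ∧ (p > k - 13 → ((q = -6 → (¬(q ≠ 2))) ∨ 3*q ≥ 0)).
Check whether ((¬(p > k - 16)) → ((n = 3 → (¬(n ≠ 11))) ∨ 3*n ≥ 27)) ∧ (p > k - 13 → ((q = -6 → (¬(q ≠ 2))) ∨ 3*q ≥ 0)) implies it.
Countermodel: at the initial state k = 13, n = 3, p = 0, q = 0, the precondition holds but the weakest precondition fails.
Answer: invalid


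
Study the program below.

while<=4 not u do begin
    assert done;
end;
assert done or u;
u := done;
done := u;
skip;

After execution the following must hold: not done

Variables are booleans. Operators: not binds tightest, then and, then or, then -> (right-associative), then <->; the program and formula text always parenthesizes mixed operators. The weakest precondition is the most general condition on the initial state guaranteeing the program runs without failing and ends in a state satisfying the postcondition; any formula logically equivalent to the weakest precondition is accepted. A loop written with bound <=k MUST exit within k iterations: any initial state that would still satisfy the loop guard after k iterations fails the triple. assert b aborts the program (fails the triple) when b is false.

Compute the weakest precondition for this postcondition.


Working backward. After the program, not done must hold.
Before skip: not done
Before done := u: not u
Before u := done: not done
Before assert done or u: (done or u) and (not done)
Before the loop (bound <=4), unroll the exhaustion recursion (WP_0 = exit-now case; WP_j = one more guarded iteration, up to j = 4):
  WP_0: u and (done or u) and (not done)
  WP_1: u and (u -> ((done or u) and (not done)))
  WP_2: ((not u) -> (done and u and (u -> ((done or u) and (not done))))) and (u -> ((done or u) and (not done)))
  WP_3: ((not u) -> (done and ((not u) -> (done and u and (u -> ((done or u) and (not done))))) and (u -> ((done or u) and (not done))))) and (u -> ((done or u) and (not done)))
  WP_4: ((not u) -> (done and ((not u) -> (done and ((not u) -> (done and u and (u -> ((done or u) and (not done))))) and (u -> ((done or u) and (not done))))) and (u -> ((done or u) and (not done))))) and (u -> ((done or u) and (not done)))
So before the loop: ((not u) -> (done and ((not u) -> (done and ((not u) -> (done and u and (u -> ((done or u) and (not done))))) and (u -> ((done or u) and (not done))))) and (u -> ((done or u) and (not done))))) and (u -> ((done or u) and (not done)))
Answer: WP = ((not u) -> (done and ((not u) -> (done and ((not u) -> (done and u and (u -> ((done or u) and (not done))))) and (u -> ((done or u) and (not done))))) and (u -> ((done or u) and (not done))))) and (u -> ((done or u) and (not done)))


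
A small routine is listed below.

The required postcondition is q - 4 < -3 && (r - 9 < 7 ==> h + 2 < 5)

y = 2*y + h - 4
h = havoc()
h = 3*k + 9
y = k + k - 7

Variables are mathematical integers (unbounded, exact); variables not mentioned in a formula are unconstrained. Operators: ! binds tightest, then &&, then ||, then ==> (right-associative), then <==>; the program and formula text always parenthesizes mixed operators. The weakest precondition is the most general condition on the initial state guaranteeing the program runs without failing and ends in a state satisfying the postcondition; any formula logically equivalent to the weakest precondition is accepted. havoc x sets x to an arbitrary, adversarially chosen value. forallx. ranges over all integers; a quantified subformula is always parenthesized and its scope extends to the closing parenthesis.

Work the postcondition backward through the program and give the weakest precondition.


Working backward. After the program, the postcondition q - 4 < -3 && (r - 9 < 7 ==> h + 2 < 5) must hold; in canonical form it is q < 1 && (r < 16 ==> h < 3).
Before y := k + k - 7: q < 1 && (r < 16 ==> h < 3)
Before h := 3*k + 9: q < 1 && (r < 16 ==> 3*k < -6)
Before havoc h: q < 1 && (r < 16 ==> 3*k < -6)
Before y := 2*y + h - 4: q < 1 && (r < 16 ==> 3*k < -6)
Answer: WP = q < 1 && (r < 16 ==> 3*k < -6)


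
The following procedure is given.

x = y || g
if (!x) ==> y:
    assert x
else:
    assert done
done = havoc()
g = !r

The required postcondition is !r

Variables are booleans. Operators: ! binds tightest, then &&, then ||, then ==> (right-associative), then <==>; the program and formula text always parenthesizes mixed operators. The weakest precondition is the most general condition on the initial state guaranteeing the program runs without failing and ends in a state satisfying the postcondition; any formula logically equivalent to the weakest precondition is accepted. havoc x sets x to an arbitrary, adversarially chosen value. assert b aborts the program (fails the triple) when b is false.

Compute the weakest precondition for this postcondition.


Working backward. After the program, !r must hold.
Before g := !r: !r
Before havoc done: !r
Then branch requires x && (!r); else branch requires done && (!r).
Before the if: (((!x) ==> y) ==> (x && (!r))) && ((!((!x) ==> y)) ==> (done && (!r)))
Before x := y || g: (((!(y || g)) ==> y) ==> ((y || g) && (!r))) && ((!((!(y || g)) ==> y)) ==> (done && (!r)))
Answer: WP = (((!(y || g)) ==> y) ==> ((y || g) && (!r))) && ((!((!(y || g)) ==> y)) ==> (done && (!r)))


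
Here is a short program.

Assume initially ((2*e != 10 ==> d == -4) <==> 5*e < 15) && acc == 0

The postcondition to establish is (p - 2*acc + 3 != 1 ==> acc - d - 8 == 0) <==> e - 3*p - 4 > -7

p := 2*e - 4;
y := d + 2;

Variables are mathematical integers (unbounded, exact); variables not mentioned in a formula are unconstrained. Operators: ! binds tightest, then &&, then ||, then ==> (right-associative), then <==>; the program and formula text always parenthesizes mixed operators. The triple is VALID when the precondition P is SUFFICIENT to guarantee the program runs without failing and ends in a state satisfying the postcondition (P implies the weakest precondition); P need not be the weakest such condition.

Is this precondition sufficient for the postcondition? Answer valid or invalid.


Working backward. After the program, the postcondition (p - 2*acc + 3 != 1 ==> acc - d - 8 == 0) <==> e - 3*p - 4 > -7 must hold; in canonical form it is (p != 2*acc - 2 ==> acc == d + 8) <==> e > 3*p - 3.
Before y := d + 2: (p != 2*acc - 2 ==> acc == d + 8) <==> e > 3*p - 3
Before p := 2*e - 4: (2*e != 2*acc + 2 ==> acc == d + 8) <==> 5*e < 15
The weakest precondition is (2*e != 2*acc + 2 ==> acc == d + 8) <==> 5*e < 15.
Check whether ((2*e != 10 ==> d == -4) <==> 5*e < 15) && acc == 0 implies it.
Countermodel: at the initial state acc = 0, d = -4, e = 0, the precondition holds but the weakest precondition fails.
Answer: invalid


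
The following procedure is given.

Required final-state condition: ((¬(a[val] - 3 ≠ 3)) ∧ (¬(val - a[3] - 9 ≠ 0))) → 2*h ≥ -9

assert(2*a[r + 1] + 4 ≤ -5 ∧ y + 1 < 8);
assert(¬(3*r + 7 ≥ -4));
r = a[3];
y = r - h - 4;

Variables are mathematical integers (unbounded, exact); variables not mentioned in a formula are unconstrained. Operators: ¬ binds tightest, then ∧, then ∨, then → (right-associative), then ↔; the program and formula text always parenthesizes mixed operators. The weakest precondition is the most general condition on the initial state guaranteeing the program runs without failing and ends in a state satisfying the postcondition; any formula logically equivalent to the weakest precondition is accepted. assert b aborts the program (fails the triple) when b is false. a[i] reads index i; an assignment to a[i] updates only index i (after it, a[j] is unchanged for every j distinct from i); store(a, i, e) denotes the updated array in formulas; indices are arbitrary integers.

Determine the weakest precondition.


Working backward. After the program, the postcondition ((¬(a[val] - 3 ≠ 3)) ∧ (¬(val - a[3] - 9 ≠ 0))) → 2*h ≥ -9 must hold; in canonical form it is ((¬(a[val] ≠ 6)) ∧ (¬(val ≠ a[3] + 9))) → 2*h ≥ -9.
Before y := r - h - 4: ((¬(a[val] ≠ 6)) ∧ (¬(val ≠ a[3] + 9))) → 2*h ≥ -9
Before r := a[3]: ((¬(a[val] ≠ 6)) ∧ (¬(val ≠ a[3] + 9))) → 2*h ≥ -9
Before assert ¬(3*r + 7 ≥ -4): (¬(3*r ≥ -11)) ∧ (((¬(a[val] ≠ 6)) ∧ (¬(val ≠ a[3] + 9))) → 2*h ≥ -9)
Before assert 2*a[r + 1] + 4 ≤ -5 ∧ y + 1 < 8: 2*a[r + 1] ≤ -9 ∧ y < 7 ∧ (¬(3*r ≥ -11)) ∧ (((¬(a[val] ≠ 6)) ∧ (¬(val ≠ a[3] + 9))) → 2*h ≥ -9)
Answer: WP = 2*a[r + 1] ≤ -9 ∧ y < 7 ∧ (¬(3*r ≥ -11)) ∧ (((¬(a[val] ≠ 6)) ∧ (¬(val ≠ a[3] + 9))) → 2*h ≥ -9)


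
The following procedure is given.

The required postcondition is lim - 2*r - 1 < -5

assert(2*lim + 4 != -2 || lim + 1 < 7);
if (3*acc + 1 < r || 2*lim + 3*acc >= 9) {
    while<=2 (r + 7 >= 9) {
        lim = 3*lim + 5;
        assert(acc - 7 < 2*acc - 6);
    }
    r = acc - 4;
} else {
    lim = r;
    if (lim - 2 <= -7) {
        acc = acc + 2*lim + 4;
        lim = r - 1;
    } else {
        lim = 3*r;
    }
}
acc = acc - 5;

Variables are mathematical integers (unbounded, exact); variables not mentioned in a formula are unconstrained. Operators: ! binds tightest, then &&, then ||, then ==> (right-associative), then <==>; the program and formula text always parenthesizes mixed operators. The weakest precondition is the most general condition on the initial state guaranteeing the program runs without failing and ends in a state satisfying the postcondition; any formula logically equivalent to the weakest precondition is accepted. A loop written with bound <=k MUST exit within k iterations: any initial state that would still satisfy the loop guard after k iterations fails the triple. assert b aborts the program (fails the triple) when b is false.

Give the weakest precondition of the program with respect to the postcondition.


Working backward. After the program, the postcondition lim - 2*r - 1 < -5 must hold; in canonical form it is lim < 2*r - 4.
Before acc := acc - 5: lim < 2*r - 4
Then branch requires (r >= 2 ==> (acc > -1 && (r >= 2 ==> (acc > -1 && (!(r >= 2)) && 9*lim < 2*acc - 32)) && ((!(r >= 2)) ==> 3*lim < 2*acc - 17))) && ((!(r >= 2)) ==> lim < 2*acc - 12); else branch requires (r <= -5 ==> r > 3) && ((!(r <= -5)) ==> r < -4).
Before the if: ((3*acc < r - 1 || 3*acc + 2*lim >= 9) ==> ((r >= 2 ==> (acc > -1 && (r >= 2 ==> (acc > -1 && (!(r >= 2)) && 9*lim < 2*acc - 32)) && ((!(r >= 2)) ==> 3*lim < 2*acc - 17))) && ((!(r >= 2)) ==> lim < 2*acc - 12))) && ((!(3*acc < r - 1 || 3*acc + 2*lim >= 9)) ==> ((r <= -5 ==> r > 3) && ((!(r <= -5)) ==> r < -4)))
Before assert 2*lim + 4 != -2 || lim + 1 < 7: (2*lim != -6 || lim < 6) && ((3*acc < r - 1 || 3*acc + 2*lim >= 9) ==> ((r >= 2 ==> (acc > -1 && (r >= 2 ==> (acc > -1 && (!(r >= 2)) && 9*lim < 2*acc - 32)) && ((!(r >= 2)) ==> 3*lim < 2*acc - 17))) && ((!(r >= 2)) ==> lim < 2*acc - 12))) && ((!(3*acc < r - 1 || 3*acc + 2*lim >= 9)) ==> ((r <= -5 ==> r > 3) && ((!(r <= -5)) ==> r < -4)))
Answer: WP = (2*lim != -6 || lim < 6) && ((3*acc < r - 1 || 3*acc + 2*lim >= 9) ==> ((r >= 2 ==> (acc > -1 && (r >= 2 ==> (acc > -1 && (!(r >= 2)) && 9*lim < 2*acc - 32)) && ((!(r >= 2)) ==> 3*lim < 2*acc - 17))) && ((!(r >= 2)) ==> lim < 2*acc - 12))) && ((!(3*acc < r - 1 || 3*acc + 2*lim >= 9)) ==> ((r <= -5 ==> r > 3) && ((!(r <= -5)) ==> r < -4)))


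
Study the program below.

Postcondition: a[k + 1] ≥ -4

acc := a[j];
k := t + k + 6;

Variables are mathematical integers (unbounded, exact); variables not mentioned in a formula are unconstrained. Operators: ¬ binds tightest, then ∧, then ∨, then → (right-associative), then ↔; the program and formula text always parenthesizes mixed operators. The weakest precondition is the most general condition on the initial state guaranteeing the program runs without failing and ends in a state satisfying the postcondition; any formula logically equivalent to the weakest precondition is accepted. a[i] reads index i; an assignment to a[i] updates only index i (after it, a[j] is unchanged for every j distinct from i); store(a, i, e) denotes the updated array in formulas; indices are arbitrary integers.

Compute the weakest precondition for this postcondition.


Working backward. After the program, a[k + 1] ≥ -4 must hold.
Before k := t + k + 6: a[k + t + 7] ≥ -4
Before acc := a[j]: a[k + t + 7] ≥ -4
Answer: WP = a[k + t + 7] ≥ -4


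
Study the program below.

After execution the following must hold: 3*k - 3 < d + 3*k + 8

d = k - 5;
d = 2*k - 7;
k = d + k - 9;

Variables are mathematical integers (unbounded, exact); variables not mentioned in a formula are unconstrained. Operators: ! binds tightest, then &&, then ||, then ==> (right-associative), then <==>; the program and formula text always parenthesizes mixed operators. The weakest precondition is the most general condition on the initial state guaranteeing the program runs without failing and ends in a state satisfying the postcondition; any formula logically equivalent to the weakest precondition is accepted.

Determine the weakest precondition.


Working backward. After the program, the postcondition 3*k - 3 < d + 3*k + 8 must hold; in canonical form it is d > -11.
Before k := d + k - 9: d > -11
Before d := 2*k - 7: 2*k > -4
Before d := k - 5: 2*k > -4
Answer: WP = 2*k > -4


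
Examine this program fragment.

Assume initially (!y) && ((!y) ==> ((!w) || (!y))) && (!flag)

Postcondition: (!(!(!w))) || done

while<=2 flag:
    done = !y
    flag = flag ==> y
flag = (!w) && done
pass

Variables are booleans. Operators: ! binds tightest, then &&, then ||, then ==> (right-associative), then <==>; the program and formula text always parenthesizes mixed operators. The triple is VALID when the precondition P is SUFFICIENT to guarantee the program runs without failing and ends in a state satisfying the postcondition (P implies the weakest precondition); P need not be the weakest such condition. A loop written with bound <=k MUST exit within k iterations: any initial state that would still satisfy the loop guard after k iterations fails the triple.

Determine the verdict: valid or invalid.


Working backward. After the program, the postcondition (!(!(!w))) || done must hold; in canonical form it is (!w) || done.
Before skip: (!w) || done
Before flag := (!w) && done: (!w) || done
Before the loop (bound <=2), unroll the exhaustion recursion (WP_0 = exit-now case; WP_j = one more guarded iteration, up to j = 2):
  WP_0: (!flag) && ((!w) || done)
  WP_1: (flag ==> ((!(flag ==> y)) && ((!w) || (!y)))) && ((!flag) ==> ((!w) || done))
  WP_2: (flag ==> (((flag ==> y) ==> ((!((flag ==> y) ==> y)) && ((!w) || (!y)))) && ((!(flag ==> y)) ==> ((!w) || (!y))))) && ((!flag) ==> ((!w) || done))
So before the loop: (flag ==> (((flag ==> y) ==> ((!((flag ==> y) ==> y)) && ((!w) || (!y)))) && ((!(flag ==> y)) ==> ((!w) || (!y))))) && ((!flag) ==> ((!w) || done))
The weakest precondition is (flag ==> (((flag ==> y) ==> ((!((flag ==> y) ==> y)) && ((!w) || (!y)))) && ((!(flag ==> y)) ==> ((!w) || (!y))))) && ((!flag) ==> ((!w) || done)).
Check whether (!y) && ((!y) ==> ((!w) || (!y))) && (!flag) implies it.
Countermodel: at the initial state done = false, flag = false, w = true, y = false, the precondition holds but the weakest precondition fails.
Answer: invalid


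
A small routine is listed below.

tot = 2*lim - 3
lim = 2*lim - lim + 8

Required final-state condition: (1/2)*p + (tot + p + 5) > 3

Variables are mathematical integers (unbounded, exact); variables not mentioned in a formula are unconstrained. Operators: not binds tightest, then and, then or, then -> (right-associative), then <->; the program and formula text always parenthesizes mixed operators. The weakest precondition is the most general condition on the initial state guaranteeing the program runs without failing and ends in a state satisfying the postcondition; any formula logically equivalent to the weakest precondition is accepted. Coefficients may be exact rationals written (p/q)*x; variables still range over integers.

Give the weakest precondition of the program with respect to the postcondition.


Working backward. After the program, the postcondition (1/2)*p + (tot + p + 5) > 3 must hold; in canonical form it is (3/2)*p + tot > -2.
Before lim := 2*lim - lim + 8: (3/2)*p + tot > -2
Before tot := 2*lim - 3: 2*lim + (3/2)*p > 1
Answer: WP = 2*lim + (3/2)*p > 1
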